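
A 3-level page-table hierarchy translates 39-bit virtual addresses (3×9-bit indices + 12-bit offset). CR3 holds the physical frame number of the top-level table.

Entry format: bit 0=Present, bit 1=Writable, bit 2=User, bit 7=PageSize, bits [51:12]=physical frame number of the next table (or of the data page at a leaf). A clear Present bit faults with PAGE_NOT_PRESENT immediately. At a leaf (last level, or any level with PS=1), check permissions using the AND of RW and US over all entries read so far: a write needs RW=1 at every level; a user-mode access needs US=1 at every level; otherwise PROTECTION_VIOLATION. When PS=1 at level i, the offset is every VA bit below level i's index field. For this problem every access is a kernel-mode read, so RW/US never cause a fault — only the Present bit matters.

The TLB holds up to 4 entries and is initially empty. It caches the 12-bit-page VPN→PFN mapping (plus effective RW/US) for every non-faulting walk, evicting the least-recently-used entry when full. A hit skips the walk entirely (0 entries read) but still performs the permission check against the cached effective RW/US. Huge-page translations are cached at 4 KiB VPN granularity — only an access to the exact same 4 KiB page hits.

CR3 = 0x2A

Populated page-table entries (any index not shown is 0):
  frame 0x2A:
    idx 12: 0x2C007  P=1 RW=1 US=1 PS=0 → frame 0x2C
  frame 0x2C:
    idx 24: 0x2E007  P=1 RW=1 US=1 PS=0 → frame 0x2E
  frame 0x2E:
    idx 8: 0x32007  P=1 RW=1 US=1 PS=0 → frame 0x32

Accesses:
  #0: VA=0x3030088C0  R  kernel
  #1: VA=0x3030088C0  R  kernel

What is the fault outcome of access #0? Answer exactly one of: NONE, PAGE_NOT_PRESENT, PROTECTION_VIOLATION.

Walk each access:
#0 VA=0x3030088C0 (r,kernel):
  L0 @0x2A[12] → 0x2C007  P=1,RW=1,US=1,PS=0
  L1 @0x2C[24] → 0x2E007  P=1,RW=1,US=1,PS=0
  L2 @0x2E[8] → 0x32007  P=1,RW=1,US=1,PS=0
  ✓ 0x328C0  — 3 lookups
#1 VA=0x3030088C0 (r,kernel):
  TLB hit vpn=0x303008 → PA=0x328C0

Access #0 fault: NONE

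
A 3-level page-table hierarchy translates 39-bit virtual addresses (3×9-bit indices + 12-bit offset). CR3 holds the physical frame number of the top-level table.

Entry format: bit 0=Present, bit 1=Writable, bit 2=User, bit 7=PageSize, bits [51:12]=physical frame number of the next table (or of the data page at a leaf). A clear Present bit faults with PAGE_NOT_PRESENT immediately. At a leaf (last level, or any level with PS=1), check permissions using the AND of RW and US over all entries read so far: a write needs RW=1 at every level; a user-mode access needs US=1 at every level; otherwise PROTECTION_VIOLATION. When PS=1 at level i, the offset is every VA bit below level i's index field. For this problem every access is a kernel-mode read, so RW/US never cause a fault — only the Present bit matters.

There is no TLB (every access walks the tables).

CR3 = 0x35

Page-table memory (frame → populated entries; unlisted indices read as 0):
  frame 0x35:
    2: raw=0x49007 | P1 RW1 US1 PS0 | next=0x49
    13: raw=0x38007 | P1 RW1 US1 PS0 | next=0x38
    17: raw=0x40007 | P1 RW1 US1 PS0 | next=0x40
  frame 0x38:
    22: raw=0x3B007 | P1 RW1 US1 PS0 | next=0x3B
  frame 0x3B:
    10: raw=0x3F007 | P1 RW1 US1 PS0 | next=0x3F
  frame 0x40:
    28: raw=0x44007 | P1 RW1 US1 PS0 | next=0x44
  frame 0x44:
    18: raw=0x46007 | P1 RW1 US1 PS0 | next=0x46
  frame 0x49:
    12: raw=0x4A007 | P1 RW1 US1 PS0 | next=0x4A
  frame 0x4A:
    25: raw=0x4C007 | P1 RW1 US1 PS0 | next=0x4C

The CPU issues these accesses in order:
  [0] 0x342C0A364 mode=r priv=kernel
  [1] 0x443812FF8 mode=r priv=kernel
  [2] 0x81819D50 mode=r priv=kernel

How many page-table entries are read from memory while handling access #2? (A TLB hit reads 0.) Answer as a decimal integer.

Walk each access:
#0 VA=0x342C0A364 (r,kernel):
  L0 @0x35[13] → 0x38007  P=1,RW=1,US=1,PS=0
  L1 @0x38[22] → 0x3B007  P=1,RW=1,US=1,PS=0
  L2 @0x3B[10] → 0x3F007  P=1,RW=1,US=1,PS=0
  ✓ 0x3F364  — 3 lookups
#1 VA=0x443812FF8 (r,kernel):
  L0 @0x35[17] → 0x40007  P=1,RW=1,US=1,PS=0
  L1 @0x40[28] → 0x44007  P=1,RW=1,US=1,PS=0
  L2 @0x44[18] → 0x46007  P=1,RW=1,US=1,PS=0
  ✓ 0x46FF8  — 3 lookups
#2 VA=0x81819D50 (r,kernel):
  L0 @0x35[2] → 0x49007  P=1,RW=1,US=1,PS=0
  L1 @0x49[12] → 0x4A007  P=1,RW=1,US=1,PS=0
  L2 @0x4A[25] → 0x4C007  P=1,RW=1,US=1,PS=0
  ✓ 0x4CD50  — 3 lookups

Entries read for #2: 3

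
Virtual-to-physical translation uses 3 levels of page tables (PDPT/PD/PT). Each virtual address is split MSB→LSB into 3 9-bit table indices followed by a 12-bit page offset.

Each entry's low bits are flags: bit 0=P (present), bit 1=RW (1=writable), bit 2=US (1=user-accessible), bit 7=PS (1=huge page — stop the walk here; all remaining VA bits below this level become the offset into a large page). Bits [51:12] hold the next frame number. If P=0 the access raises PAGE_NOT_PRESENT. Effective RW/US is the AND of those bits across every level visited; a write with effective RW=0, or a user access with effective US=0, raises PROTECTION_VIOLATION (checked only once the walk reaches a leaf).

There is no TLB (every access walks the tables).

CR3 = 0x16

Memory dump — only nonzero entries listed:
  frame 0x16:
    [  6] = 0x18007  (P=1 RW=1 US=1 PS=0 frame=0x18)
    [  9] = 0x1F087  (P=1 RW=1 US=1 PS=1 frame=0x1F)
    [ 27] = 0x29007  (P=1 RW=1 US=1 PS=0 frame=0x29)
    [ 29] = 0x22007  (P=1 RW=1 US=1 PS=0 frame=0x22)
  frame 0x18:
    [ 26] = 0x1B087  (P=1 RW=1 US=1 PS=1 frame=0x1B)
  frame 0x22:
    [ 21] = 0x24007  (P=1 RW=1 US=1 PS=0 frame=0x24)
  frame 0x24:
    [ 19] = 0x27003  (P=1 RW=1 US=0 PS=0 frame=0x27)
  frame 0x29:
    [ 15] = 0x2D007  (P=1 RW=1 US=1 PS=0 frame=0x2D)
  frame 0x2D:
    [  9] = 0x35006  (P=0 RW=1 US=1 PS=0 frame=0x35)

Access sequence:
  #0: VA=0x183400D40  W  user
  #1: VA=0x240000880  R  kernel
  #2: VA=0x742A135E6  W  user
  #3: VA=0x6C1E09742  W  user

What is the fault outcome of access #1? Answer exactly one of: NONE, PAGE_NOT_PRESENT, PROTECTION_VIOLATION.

Walk each access:
#0 VA=0x183400D40 (w,user):
  L0: frame=0x16 idx=6 entry=0x18007 [P=1 RW=1 US=1 PS=0]
  L1: frame=0x18 idx=26 entry=0x1B087 [P=1 RW=1 US=1 PS=1]
  ⇒ phys 0x1BD40 (huge @L1)  [2 reads]
#1 VA=0x240000880 (r,kernel):
  L0: frame=0x16 idx=9 entry=0x1F087 [P=1 RW=1 US=1 PS=1]
  ⇒ phys 0x1F880 (huge @L0)  [1 reads]
#2 VA=0x742A135E6 (w,user):
  L0: frame=0x16 idx=29 entry=0x22007 [P=1 RW=1 US=1 PS=0]
  L1: frame=0x22 idx=21 entry=0x24007 [P=1 RW=1 US=1 PS=0]
  L2: frame=0x24 idx=19 entry=0x27003 [P=1 RW=1 US=0 PS=0]
  ✗ PROTECTION_VIOLATION  [3 reads]
#3 VA=0x6C1E09742 (w,user):
  L0: frame=0x16 idx=27 entry=0x29007 [P=1 RW=1 US=1 PS=0]
  L1: frame=0x29 idx=15 entry=0x2D007 [P=1 RW=1 US=1 PS=0]
  L2: frame=0x2D idx=9 entry=0x35006 [P=0 RW=1 US=1 PS=0]
  ✗ PAGE_NOT_PRESENT  [3 reads]

Access #1 fault: NONE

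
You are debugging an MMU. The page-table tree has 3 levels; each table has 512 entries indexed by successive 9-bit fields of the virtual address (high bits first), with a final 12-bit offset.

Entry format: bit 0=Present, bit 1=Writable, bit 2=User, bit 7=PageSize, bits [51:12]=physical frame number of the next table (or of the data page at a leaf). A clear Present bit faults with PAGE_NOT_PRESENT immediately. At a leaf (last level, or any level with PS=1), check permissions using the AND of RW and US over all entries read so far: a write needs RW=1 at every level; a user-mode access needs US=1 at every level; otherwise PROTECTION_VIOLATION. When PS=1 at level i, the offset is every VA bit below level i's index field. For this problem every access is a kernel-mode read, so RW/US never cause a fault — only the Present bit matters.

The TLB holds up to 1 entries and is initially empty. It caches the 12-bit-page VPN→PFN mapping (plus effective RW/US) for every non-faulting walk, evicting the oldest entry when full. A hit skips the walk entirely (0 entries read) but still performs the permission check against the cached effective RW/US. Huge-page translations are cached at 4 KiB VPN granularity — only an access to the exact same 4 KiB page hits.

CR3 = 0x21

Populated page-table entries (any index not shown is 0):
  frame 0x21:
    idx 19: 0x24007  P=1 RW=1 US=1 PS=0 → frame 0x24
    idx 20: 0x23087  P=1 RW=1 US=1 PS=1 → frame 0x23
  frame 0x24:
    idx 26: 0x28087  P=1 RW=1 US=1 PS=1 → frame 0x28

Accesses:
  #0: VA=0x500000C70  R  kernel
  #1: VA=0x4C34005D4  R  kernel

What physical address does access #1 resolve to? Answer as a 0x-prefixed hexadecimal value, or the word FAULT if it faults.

Trace:
#0 VA=0x500000C70 (r,kernel):
  L0 @0x21[20] → 0x23087  P=1,RW=1,US=1,PS=1
  → PA=0x23C70 (huge @L0)  (1 entries read)
#1 VA=0x4C34005D4 (r,kernel):
  L0 @0x21[19] → 0x24007  P=1,RW=1,US=1,PS=0
  L1 @0x24[26] → 0x28087  P=1,RW=1,US=1,PS=1
  → PA=0x285D4 (huge @L1)  (2 entries read)

Access #1 PA: 0x285D4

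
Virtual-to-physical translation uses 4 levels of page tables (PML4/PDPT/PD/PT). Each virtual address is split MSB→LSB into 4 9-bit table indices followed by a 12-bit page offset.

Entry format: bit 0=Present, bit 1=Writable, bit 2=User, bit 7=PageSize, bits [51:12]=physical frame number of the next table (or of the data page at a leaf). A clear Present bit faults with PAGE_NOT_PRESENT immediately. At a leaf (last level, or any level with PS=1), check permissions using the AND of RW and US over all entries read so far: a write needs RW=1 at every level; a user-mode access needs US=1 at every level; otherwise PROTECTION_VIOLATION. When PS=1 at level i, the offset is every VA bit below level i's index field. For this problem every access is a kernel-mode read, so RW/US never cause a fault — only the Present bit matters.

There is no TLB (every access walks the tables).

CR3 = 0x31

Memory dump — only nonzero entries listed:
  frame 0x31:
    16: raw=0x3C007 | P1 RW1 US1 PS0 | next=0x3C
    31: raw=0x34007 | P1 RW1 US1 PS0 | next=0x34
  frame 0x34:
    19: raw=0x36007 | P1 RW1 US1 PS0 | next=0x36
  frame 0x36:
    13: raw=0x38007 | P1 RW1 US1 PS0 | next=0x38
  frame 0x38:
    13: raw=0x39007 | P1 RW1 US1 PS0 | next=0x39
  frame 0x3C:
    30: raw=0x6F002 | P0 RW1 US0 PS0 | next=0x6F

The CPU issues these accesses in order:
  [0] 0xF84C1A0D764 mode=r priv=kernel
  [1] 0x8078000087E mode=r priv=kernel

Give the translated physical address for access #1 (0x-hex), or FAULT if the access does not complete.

Trace:
#0 VA=0xF84C1A0D764 (r,kernel):
  [0] read 0x31 idx=31: raw=0x34007 flags P=1 W=1 U=1 S=0
  [1] read 0x34 idx=19: raw=0x36007 flags P=1 W=1 U=1 S=0
  [2] read 0x36 idx=13: raw=0x38007 flags P=1 W=1 U=1 S=0
  [3] read 0x38 idx=13: raw=0x39007 flags P=1 W=1 U=1 S=0
  ✓ 0x39764  — 4 lookups
#1 VA=0x8078000087E (r,kernel):
  [0] read 0x31 idx=16: raw=0x3C007 flags P=1 W=1 U=1 S=0
  [1] read 0x3C idx=30: raw=0x6F002 flags P=0 W=1 U=0 S=0
  → PAGE_NOT_PRESENT  (2 entries read)

Access #1 PA: FAULT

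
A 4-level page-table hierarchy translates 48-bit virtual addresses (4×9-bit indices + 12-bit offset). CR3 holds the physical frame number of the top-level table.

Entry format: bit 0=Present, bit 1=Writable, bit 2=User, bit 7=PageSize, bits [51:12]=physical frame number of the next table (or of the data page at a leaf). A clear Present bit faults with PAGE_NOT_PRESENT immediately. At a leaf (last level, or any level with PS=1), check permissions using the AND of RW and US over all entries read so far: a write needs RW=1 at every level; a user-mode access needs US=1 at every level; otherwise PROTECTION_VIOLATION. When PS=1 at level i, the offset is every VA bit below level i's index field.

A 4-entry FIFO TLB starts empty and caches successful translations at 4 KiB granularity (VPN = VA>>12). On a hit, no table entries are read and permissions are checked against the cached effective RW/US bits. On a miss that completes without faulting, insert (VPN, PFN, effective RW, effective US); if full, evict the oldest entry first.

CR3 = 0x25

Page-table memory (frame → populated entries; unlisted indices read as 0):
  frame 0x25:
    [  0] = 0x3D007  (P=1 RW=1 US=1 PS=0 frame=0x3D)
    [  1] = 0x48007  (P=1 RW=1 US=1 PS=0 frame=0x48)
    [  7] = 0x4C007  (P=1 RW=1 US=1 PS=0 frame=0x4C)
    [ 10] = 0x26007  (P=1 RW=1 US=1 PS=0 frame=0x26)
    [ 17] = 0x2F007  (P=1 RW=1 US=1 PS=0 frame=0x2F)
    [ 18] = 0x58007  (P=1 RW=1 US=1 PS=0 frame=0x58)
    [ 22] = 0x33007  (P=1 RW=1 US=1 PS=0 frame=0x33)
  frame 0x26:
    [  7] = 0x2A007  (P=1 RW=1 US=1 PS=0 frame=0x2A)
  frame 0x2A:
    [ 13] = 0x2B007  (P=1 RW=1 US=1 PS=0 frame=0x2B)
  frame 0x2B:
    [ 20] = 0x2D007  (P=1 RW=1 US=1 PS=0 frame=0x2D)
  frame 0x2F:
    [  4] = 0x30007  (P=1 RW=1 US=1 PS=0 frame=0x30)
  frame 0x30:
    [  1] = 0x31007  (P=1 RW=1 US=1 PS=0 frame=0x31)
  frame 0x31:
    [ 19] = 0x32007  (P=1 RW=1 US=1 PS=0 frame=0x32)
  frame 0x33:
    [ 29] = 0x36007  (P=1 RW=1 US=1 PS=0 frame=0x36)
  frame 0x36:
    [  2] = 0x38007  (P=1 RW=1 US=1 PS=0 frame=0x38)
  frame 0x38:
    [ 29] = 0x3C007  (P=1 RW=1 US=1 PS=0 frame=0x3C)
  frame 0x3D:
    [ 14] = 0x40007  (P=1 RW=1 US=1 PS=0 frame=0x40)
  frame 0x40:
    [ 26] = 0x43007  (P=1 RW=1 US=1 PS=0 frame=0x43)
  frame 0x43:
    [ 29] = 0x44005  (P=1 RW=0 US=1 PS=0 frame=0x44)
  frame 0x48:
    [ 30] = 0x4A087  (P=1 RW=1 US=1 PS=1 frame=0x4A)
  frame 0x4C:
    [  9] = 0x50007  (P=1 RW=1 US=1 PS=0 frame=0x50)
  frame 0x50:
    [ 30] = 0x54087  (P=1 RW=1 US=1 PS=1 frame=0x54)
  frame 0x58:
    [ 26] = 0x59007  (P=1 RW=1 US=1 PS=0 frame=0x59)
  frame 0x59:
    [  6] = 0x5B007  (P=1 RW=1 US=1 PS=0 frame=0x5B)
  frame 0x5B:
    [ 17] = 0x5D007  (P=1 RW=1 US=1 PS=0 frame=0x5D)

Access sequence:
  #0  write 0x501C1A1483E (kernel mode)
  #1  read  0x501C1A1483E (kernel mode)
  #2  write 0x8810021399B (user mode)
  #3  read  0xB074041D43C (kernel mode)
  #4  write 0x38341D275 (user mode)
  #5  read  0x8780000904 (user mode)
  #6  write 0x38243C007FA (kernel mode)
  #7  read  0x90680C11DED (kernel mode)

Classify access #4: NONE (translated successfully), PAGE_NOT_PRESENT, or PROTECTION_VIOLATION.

Trace:
#0 VA=0x501C1A1483E (w,kernel):
  lvl0: tbl 0x25, slot 10 ⇒ 0x26007 (P1/RW1/US1/PS0)
  lvl1: tbl 0x26, slot 7 ⇒ 0x2A007 (P1/RW1/US1/PS0)
  lvl2: tbl 0x2A, slot 13 ⇒ 0x2B007 (P1/RW1/US1/PS0)
  lvl3: tbl 0x2B, slot 20 ⇒ 0x2D007 (P1/RW1/US1/PS0)
  ✓ 0x2D83E  — 4 lookups
#1 VA=0x501C1A1483E (r,kernel):
  TLB hit vpn=0x501C1A14 → PA=0x2D83E
#2 VA=0x8810021399B (w,user):
  lvl0: tbl 0x25, slot 17 ⇒ 0x2F007 (P1/RW1/US1/PS0)
  lvl1: tbl 0x2F, slot 4 ⇒ 0x30007 (P1/RW1/US1/PS0)
  lvl2: tbl 0x30, slot 1 ⇒ 0x31007 (P1/RW1/US1/PS0)
  lvl3: tbl 0x31, slot 19 ⇒ 0x32007 (P1/RW1/US1/PS0)
  ✓ 0x3299B  — 4 lookups
#3 VA=0xB074041D43C (r,kernel):
  lvl0: tbl 0x25, slot 22 ⇒ 0x33007 (P1/RW1/US1/PS0)
  lvl1: tbl 0x33, slot 29 ⇒ 0x36007 (P1/RW1/US1/PS0)
  lvl2: tbl 0x36, slot 2 ⇒ 0x38007 (P1/RW1/US1/PS0)
  lvl3: tbl 0x38, slot 29 ⇒ 0x3C007 (P1/RW1/US1/PS0)
  ✓ 0x3C43C  — 4 lookups
#4 VA=0x38341D275 (w,user):
  lvl0: tbl 0x25, slot 0 ⇒ 0x3D007 (P1/RW1/US1/PS0)
  lvl1: tbl 0x3D, slot 14 ⇒ 0x40007 (P1/RW1/US1/PS0)
  lvl2: tbl 0x40, slot 26 ⇒ 0x43007 (P1/RW1/US1/PS0)
  lvl3: tbl 0x43, slot 29 ⇒ 0x44005 (P1/RW0/US1/PS0)
  ⇒ fault: PROTECTION_VIOLATION  — 4 lookups
#5 VA=0x8780000904 (r,user):
  lvl0: tbl 0x25, slot 1 ⇒ 0x48007 (P1/RW1/US1/PS0)
  lvl1: tbl 0x48, slot 30 ⇒ 0x4A087 (P1/RW1/US1/PS1)
  ✓ 0x4A904 (huge @L1)  — 2 lookups
#6 VA=0x38243C007FA (w,kernel):
  lvl0: tbl 0x25, slot 7 ⇒ 0x4C007 (P1/RW1/US1/PS0)
  lvl1: tbl 0x4C, slot 9 ⇒ 0x50007 (P1/RW1/US1/PS0)
  lvl2: tbl 0x50, slot 30 ⇒ 0x54087 (P1/RW1/US1/PS1)
  ✓ 0x547FA (huge @L2)  — 3 lookups
#7 VA=0x90680C11DED (r,kernel):
  lvl0: tbl 0x25, slot 18 ⇒ 0x58007 (P1/RW1/US1/PS0)
  lvl1: tbl 0x58, slot 26 ⇒ 0x59007 (P1/RW1/US1/PS0)
  lvl2: tbl 0x59, slot 6 ⇒ 0x5B007 (P1/RW1/US1/PS0)
  lvl3: tbl 0x5B, slot 17 ⇒ 0x5D007 (P1/RW1/US1/PS0)
  ✓ 0x5DDED  — 4 lookups

Access #4 fault: PROTECTION_VIOLATION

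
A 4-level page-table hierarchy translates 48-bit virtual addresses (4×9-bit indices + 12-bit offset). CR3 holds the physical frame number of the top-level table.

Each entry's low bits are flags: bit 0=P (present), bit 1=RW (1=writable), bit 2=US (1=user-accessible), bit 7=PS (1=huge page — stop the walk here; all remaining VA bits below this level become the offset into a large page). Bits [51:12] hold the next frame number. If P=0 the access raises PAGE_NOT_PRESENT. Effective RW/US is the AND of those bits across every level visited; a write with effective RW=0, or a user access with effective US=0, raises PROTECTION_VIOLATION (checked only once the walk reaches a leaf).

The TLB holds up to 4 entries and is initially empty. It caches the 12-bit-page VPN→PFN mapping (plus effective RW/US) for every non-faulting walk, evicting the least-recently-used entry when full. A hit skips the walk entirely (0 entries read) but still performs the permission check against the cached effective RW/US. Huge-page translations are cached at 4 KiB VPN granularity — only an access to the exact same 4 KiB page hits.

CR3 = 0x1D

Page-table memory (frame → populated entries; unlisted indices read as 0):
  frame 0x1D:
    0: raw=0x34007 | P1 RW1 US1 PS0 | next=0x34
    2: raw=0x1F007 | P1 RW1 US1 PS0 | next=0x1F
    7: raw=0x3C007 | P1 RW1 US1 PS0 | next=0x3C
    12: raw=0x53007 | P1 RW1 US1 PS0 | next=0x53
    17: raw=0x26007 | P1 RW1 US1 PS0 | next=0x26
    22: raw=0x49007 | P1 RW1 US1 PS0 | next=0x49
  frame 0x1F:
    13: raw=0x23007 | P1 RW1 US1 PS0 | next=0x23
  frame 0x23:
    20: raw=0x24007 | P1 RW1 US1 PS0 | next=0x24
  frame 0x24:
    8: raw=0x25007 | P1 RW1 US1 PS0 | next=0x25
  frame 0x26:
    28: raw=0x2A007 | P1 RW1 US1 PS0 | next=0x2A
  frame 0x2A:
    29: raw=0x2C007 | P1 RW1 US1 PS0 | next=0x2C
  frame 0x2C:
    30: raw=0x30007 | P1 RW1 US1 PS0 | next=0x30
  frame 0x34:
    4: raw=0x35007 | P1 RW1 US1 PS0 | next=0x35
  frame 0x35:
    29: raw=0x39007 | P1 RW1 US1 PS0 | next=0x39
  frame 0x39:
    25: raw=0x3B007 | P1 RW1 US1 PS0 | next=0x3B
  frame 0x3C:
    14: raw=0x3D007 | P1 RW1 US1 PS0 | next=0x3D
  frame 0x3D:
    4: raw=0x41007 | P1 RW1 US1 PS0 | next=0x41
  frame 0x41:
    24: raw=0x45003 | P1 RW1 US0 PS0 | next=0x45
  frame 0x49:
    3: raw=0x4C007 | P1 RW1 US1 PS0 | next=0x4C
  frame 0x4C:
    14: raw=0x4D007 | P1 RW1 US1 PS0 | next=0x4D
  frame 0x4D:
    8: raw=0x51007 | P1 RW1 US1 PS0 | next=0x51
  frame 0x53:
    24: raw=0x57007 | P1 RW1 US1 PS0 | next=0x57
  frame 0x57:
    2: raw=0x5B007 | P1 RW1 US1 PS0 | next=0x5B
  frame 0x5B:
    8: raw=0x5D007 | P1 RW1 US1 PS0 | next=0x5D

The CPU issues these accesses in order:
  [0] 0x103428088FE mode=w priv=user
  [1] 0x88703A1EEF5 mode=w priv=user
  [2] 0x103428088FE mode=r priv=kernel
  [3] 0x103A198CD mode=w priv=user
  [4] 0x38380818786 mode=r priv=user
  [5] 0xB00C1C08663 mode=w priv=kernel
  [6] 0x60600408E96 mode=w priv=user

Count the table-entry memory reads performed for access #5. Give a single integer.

Walk each access:
#0 VA=0x103428088FE (w,user):
  L0 @0x1D[2] → 0x1F007  P=1,RW=1,US=1,PS=0
  L1 @0x1F[13] → 0x23007  P=1,RW=1,US=1,PS=0
  L2 @0x23[20] → 0x24007  P=1,RW=1,US=1,PS=0
  L3 @0x24[8] → 0x25007  P=1,RW=1,US=1,PS=0
  ⇒ phys 0x258FE  [4 reads]
#1 VA=0x88703A1EEF5 (w,user):
  L0 @0x1D[17] → 0x26007  P=1,RW=1,US=1,PS=0
  L1 @0x26[28] → 0x2A007  P=1,RW=1,US=1,PS=0
  L2 @0x2A[29] → 0x2C007  P=1,RW=1,US=1,PS=0
  L3 @0x2C[30] → 0x30007  P=1,RW=1,US=1,PS=0
  ⇒ phys 0x30EF5  [4 reads]
#2 VA=0x103428088FE (r,kernel):
  TLB hit vpn=0x10342808 → PA=0x258FE
#3 VA=0x103A198CD (w,user):
  L0 @0x1D[0] → 0x34007  P=1,RW=1,US=1,PS=0
  L1 @0x34[4] → 0x35007  P=1,RW=1,US=1,PS=0
  L2 @0x35[29] → 0x39007  P=1,RW=1,US=1,PS=0
  L3 @0x39[25] → 0x3B007  P=1,RW=1,US=1,PS=0
  ⇒ phys 0x3B8CD  [4 reads]
#4 VA=0x38380818786 (r,user):
  L0 @0x1D[7] → 0x3C007  P=1,RW=1,US=1,PS=0
  L1 @0x3C[14] → 0x3D007  P=1,RW=1,US=1,PS=0
  L2 @0x3D[4] → 0x41007  P=1,RW=1,US=1,PS=0
  L3 @0x41[24] → 0x45003  P=1,RW=1,US=0,PS=0
  ⇒ fault: PROTECTION_VIOLATION  — 4 lookups
#5 VA=0xB00C1C08663 (w,kernel):
  L0 @0x1D[22] → 0x49007  P=1,RW=1,US=1,PS=0
  L1 @0x49[3] → 0x4C007  P=1,RW=1,US=1,PS=0
  L2 @0x4C[14] → 0x4D007  P=1,RW=1,US=1,PS=0
  L3 @0x4D[8] → 0x51007  P=1,RW=1,US=1,PS=0
  ⇒ phys 0x51663  [4 reads]
#6 VA=0x60600408E96 (w,user):
  L0 @0x1D[12] → 0x53007  P=1,RW=1,US=1,PS=0
  L1 @0x53[24] → 0x57007  P=1,RW=1,US=1,PS=0
  L2 @0x57[2] → 0x5B007  P=1,RW=1,US=1,PS=0
  L3 @0x5B[8] → 0x5D007  P=1,RW=1,US=1,PS=0
  ⇒ phys 0x5DE96  [4 reads]

Entries read for #5: 4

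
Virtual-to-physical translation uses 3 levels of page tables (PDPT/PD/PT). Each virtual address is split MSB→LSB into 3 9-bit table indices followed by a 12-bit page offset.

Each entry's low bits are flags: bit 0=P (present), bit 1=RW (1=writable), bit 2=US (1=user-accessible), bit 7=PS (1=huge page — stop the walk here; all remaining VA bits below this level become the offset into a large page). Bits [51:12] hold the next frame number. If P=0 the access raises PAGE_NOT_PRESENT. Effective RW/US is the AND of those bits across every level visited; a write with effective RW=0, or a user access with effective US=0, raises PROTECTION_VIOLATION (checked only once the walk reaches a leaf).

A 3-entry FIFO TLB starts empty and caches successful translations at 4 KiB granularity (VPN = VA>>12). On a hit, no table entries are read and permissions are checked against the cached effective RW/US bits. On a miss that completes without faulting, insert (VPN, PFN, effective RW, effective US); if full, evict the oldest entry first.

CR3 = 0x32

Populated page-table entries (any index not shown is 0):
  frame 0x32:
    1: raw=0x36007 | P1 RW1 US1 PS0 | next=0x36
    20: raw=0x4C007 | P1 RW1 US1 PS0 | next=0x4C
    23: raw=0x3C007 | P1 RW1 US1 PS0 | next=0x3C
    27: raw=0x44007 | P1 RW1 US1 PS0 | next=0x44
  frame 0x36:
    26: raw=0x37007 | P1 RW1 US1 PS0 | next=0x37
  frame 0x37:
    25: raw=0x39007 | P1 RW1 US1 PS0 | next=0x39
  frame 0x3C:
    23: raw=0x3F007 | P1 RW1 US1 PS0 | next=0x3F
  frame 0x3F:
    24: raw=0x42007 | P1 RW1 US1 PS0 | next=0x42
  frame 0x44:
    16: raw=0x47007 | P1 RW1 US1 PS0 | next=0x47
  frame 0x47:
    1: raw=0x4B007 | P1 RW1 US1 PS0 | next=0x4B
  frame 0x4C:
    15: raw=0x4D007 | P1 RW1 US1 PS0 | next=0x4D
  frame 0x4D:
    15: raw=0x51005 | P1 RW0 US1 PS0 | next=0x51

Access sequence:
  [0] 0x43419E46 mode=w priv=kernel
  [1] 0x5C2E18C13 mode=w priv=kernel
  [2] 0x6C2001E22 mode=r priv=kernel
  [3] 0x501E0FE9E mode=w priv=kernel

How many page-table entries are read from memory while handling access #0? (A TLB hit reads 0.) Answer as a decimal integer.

Trace:
#0 VA=0x43419E46 (w,kernel):
  L0 @0x32[1] → 0x36007  P=1,RW=1,US=1,PS=0
  L1 @0x36[26] → 0x37007  P=1,RW=1,US=1,PS=0
  L2 @0x37[25] → 0x39007  P=1,RW=1,US=1,PS=0
  → PA=0x39E46  (3 entries read)
#1 VA=0x5C2E18C13 (w,kernel):
  L0 @0x32[23] → 0x3C007  P=1,RW=1,US=1,PS=0
  L1 @0x3C[23] → 0x3F007  P=1,RW=1,US=1,PS=0
  L2 @0x3F[24] → 0x42007  P=1,RW=1,US=1,PS=0
  → PA=0x42C13  (3 entries read)
#2 VA=0x6C2001E22 (r,kernel):
  L0 @0x32[27] → 0x44007  P=1,RW=1,US=1,PS=0
  L1 @0x44[16] → 0x47007  P=1,RW=1,US=1,PS=0
  L2 @0x47[1] → 0x4B007  P=1,RW=1,US=1,PS=0
  → PA=0x4BE22  (3 entries read)
#3 VA=0x501E0FE9E (w,kernel):
  L0 @0x32[20] → 0x4C007  P=1,RW=1,US=1,PS=0
  L1 @0x4C[15] → 0x4D007  P=1,RW=1,US=1,PS=0
  L2 @0x4D[15] → 0x51005  P=1,RW=0,US=1,PS=0
  ✗ PROTECTION_VIOLATION  [3 reads]

Entries read for #0: 3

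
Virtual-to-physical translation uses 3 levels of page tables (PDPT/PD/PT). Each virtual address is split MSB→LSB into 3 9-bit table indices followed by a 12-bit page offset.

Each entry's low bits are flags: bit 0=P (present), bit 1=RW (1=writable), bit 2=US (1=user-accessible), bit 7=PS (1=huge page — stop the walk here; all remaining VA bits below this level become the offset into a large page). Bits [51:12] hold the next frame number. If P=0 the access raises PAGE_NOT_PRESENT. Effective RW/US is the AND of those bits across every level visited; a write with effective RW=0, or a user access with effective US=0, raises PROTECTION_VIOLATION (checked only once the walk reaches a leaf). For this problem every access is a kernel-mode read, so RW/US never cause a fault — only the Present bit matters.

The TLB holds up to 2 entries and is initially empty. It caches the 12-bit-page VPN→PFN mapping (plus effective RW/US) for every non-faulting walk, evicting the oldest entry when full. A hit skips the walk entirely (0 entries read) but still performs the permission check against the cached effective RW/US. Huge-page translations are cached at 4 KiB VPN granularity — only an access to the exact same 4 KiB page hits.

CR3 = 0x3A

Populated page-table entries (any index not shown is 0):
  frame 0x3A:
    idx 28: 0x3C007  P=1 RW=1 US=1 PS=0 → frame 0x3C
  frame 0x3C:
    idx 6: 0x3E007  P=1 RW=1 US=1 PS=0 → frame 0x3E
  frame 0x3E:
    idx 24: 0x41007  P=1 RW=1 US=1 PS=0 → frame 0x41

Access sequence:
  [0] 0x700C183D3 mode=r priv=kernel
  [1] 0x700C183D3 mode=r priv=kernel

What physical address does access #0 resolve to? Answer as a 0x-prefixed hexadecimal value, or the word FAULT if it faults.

Walk each access:
#0 VA=0x700C183D3 (r,kernel):
  [0] read 0x3A idx=28: raw=0x3C007 flags P=1 W=1 U=1 S=0
  [1] read 0x3C idx=6: raw=0x3E007 flags P=1 W=1 U=1 S=0
  [2] read 0x3E idx=24: raw=0x41007 flags P=1 W=1 U=1 S=0
  → PA=0x413D3  (3 entries read)
#1 VA=0x700C183D3 (r,kernel):
  TLB hit vpn=0x700C18 → PA=0x413D3

Access #0 PA: 0x413D3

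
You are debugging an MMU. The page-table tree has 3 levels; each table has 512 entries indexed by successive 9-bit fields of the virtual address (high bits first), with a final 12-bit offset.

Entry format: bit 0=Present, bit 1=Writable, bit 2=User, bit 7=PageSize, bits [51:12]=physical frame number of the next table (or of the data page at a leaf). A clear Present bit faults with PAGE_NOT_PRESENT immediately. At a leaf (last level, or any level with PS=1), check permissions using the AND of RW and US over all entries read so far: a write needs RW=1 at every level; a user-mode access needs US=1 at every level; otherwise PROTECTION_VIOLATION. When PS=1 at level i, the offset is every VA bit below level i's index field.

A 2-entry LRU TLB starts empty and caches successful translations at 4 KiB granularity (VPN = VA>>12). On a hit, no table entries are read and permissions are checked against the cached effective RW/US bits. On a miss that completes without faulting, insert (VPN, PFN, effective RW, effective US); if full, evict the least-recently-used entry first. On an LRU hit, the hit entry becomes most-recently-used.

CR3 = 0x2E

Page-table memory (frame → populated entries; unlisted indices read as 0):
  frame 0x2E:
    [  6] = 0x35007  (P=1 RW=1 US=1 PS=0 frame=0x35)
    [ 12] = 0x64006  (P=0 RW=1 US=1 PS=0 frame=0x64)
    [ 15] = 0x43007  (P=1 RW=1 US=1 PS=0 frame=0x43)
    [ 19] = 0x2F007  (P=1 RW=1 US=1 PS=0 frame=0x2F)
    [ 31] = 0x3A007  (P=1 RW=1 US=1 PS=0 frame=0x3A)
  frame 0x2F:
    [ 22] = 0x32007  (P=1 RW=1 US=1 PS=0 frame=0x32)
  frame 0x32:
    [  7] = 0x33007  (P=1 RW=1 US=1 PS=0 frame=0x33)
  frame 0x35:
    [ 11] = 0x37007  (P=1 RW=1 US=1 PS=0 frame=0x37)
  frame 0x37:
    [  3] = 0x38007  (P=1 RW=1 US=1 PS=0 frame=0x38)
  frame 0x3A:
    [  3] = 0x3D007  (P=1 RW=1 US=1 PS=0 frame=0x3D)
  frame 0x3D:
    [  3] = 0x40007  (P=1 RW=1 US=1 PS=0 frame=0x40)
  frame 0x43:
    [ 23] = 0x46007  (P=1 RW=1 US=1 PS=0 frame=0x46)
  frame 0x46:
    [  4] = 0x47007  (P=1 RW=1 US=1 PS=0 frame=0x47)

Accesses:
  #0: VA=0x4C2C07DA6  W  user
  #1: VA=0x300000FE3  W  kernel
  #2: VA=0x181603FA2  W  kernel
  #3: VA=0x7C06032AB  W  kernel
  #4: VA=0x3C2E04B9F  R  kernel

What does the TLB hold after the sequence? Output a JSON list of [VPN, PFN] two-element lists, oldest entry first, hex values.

Per-access translation:
#0 VA=0x4C2C07DA6 (w,user):
  L0: frame=0x2E idx=19 entry=0x2F007 [P=1 RW=1 US=1 PS=0]
  L1: frame=0x2F idx=22 entry=0x32007 [P=1 RW=1 US=1 PS=0]
  L2: frame=0x32 idx=7 entry=0x33007 [P=1 RW=1 US=1 PS=0]
  ⇒ phys 0x33DA6  [3 reads]
#1 VA=0x300000FE3 (w,kernel):
  L0: frame=0x2E idx=12 entry=0x64006 [P=0 RW=1 US=1 PS=0]
  → PAGE_NOT_PRESENT  (1 entries read)
#2 VA=0x181603FA2 (w,kernel):
  L0: frame=0x2E idx=6 entry=0x35007 [P=1 RW=1 US=1 PS=0]
  L1: frame=0x35 idx=11 entry=0x37007 [P=1 RW=1 US=1 PS=0]
  L2: frame=0x37 idx=3 entry=0x38007 [P=1 RW=1 US=1 PS=0]
  ⇒ phys 0x38FA2  [3 reads]
#3 VA=0x7C06032AB (w,kernel):
  L0: frame=0x2E idx=31 entry=0x3A007 [P=1 RW=1 US=1 PS=0]
  L1: frame=0x3A idx=3 entry=0x3D007 [P=1 RW=1 US=1 PS=0]
  L2: frame=0x3D idx=3 entry=0x40007 [P=1 RW=1 US=1 PS=0]
  ⇒ phys 0x402AB  [3 reads]
#4 VA=0x3C2E04B9F (r,kernel):
  L0: frame=0x2E idx=15 entry=0x43007 [P=1 RW=1 US=1 PS=0]
  L1: frame=0x43 idx=23 entry=0x46007 [P=1 RW=1 US=1 PS=0]
  L2: frame=0x46 idx=4 entry=0x47007 [P=1 RW=1 US=1 PS=0]
  ⇒ phys 0x47B9F  [3 reads]

TLB: [["0x7C0603", "0x40"], ["0x3C2E04", "0x47"]]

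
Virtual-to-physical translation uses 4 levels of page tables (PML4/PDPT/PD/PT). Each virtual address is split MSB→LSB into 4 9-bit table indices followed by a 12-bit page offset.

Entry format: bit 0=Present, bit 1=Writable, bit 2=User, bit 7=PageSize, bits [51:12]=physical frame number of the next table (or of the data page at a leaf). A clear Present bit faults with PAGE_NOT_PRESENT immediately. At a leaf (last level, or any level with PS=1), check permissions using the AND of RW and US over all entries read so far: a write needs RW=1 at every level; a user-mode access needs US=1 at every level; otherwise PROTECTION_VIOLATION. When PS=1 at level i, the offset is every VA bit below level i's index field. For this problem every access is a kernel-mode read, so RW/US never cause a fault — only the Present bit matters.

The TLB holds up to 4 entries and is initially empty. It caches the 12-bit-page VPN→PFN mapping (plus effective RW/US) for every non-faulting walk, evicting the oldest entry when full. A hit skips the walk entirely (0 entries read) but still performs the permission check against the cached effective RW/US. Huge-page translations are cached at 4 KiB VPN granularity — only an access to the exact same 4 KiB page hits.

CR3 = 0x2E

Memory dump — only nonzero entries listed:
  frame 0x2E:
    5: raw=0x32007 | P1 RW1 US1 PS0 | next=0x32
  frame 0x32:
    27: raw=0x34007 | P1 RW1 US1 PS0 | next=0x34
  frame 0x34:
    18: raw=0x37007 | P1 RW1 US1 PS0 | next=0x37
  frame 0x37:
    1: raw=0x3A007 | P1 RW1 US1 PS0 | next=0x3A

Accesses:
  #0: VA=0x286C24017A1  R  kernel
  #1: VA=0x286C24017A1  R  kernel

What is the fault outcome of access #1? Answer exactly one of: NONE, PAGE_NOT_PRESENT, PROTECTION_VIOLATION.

Trace:
#0 VA=0x286C24017A1 (r,kernel):
  [0] read 0x2E idx=5: raw=0x32007 flags P=1 W=1 U=1 S=0
  [1] read 0x32 idx=27: raw=0x34007 flags P=1 W=1 U=1 S=0
  [2] read 0x34 idx=18: raw=0x37007 flags P=1 W=1 U=1 S=0
  [3] read 0x37 idx=1: raw=0x3A007 flags P=1 W=1 U=1 S=0
  → PA=0x3A7A1  (4 entries read)
#1 VA=0x286C24017A1 (r,kernel):
  TLB hit vpn=0x286C2401 → PA=0x3A7A1

Access #1 fault: NONE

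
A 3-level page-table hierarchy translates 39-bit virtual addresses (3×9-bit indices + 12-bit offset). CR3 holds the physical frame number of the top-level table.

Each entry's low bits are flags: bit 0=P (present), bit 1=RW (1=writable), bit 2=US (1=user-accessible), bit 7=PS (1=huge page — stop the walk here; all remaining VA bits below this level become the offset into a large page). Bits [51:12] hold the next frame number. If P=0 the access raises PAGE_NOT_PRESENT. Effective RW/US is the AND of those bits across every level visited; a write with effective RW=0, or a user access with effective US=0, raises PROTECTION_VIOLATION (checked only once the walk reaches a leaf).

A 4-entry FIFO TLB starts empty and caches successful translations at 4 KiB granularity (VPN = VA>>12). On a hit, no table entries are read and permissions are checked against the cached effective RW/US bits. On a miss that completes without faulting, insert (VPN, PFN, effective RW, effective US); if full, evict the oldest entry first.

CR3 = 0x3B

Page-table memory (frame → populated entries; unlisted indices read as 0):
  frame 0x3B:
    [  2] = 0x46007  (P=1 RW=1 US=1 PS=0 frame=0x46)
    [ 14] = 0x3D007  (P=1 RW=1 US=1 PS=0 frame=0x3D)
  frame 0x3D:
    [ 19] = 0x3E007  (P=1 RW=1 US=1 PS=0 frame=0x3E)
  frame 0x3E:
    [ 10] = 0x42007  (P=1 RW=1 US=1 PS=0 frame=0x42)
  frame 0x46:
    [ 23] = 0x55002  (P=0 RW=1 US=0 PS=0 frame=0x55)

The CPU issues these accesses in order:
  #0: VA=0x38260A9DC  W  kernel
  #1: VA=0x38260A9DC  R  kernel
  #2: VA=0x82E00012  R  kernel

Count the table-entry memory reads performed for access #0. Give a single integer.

Per-access translation:
#0 VA=0x38260A9DC (w,kernel):
  L0 @0x3B[14] → 0x3D007  P=1,RW=1,US=1,PS=0
  L1 @0x3D[19] → 0x3E007  P=1,RW=1,US=1,PS=0
  L2 @0x3E[10] → 0x42007  P=1,RW=1,US=1,PS=0
  ⇒ phys 0x429DC  [3 reads]
#1 VA=0x38260A9DC (r,kernel):
  TLB hit vpn=0x38260A → PA=0x429DC
#2 VA=0x82E00012 (r,kernel):
  L0 @0x3B[2] → 0x46007  P=1,RW=1,US=1,PS=0
  L1 @0x46[23] → 0x55002  P=0,RW=1,US=0,PS=0
  ✗ PAGE_NOT_PRESENT  [2 reads]

Entries read for #0: 3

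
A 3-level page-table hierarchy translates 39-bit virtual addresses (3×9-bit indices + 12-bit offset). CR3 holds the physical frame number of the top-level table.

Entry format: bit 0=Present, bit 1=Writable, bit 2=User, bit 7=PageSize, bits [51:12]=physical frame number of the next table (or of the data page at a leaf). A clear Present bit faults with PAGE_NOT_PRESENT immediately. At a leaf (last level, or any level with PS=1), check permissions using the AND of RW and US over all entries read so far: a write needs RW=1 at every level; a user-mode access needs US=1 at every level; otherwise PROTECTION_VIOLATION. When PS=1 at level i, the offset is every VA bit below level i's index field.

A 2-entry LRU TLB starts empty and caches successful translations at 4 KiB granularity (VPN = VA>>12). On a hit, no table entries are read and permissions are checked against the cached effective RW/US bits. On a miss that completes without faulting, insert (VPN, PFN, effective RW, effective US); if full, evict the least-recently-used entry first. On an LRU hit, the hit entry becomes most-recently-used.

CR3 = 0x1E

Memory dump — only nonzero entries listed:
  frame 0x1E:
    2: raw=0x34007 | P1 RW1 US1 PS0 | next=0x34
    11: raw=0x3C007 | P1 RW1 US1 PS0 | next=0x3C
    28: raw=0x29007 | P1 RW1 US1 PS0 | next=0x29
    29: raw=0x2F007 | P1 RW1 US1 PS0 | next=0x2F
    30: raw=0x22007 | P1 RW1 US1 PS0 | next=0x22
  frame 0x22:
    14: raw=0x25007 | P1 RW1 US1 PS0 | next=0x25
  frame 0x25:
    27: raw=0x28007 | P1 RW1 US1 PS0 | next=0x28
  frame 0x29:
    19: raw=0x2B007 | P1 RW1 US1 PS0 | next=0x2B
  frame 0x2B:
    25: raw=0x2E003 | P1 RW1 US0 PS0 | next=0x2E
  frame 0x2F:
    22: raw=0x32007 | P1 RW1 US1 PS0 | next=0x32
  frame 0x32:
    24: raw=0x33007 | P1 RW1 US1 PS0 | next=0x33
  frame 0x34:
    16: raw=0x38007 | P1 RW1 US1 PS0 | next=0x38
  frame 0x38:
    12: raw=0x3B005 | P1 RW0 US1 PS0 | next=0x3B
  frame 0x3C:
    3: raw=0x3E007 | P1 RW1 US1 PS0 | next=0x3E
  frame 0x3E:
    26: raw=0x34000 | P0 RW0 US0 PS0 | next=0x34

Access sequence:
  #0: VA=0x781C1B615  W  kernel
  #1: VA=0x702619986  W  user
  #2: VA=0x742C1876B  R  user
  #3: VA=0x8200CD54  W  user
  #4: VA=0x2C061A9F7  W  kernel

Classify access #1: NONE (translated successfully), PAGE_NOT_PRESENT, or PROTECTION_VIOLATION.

Walk each access:
#0 VA=0x781C1B615 (w,kernel):
  L0: frame=0x1E idx=30 entry=0x22007 [P=1 RW=1 US=1 PS=0]
  L1: frame=0x22 idx=14 entry=0x25007 [P=1 RW=1 US=1 PS=0]
  L2: frame=0x25 idx=27 entry=0x28007 [P=1 RW=1 US=1 PS=0]
  ⇒ phys 0x28615  [3 reads]
#1 VA=0x702619986 (w,user):
  L0: frame=0x1E idx=28 entry=0x29007 [P=1 RW=1 US=1 PS=0]
  L1: frame=0x29 idx=19 entry=0x2B007 [P=1 RW=1 US=1 PS=0]
  L2: frame=0x2B idx=25 entry=0x2E003 [P=1 RW=1 US=0 PS=0]
  ⇒ fault: PROTECTION_VIOLATION  — 3 lookups
#2 VA=0x742C1876B (r,user):
  L0: frame=0x1E idx=29 entry=0x2F007 [P=1 RW=1 US=1 PS=0]
  L1: frame=0x2F idx=22 entry=0x32007 [P=1 RW=1 US=1 PS=0]
  L2: frame=0x32 idx=24 entry=0x33007 [P=1 RW=1 US=1 PS=0]
  ⇒ phys 0x3376B  [3 reads]
#3 VA=0x8200CD54 (w,user):
  L0: frame=0x1E idx=2 entry=0x34007 [P=1 RW=1 US=1 PS=0]
  L1: frame=0x34 idx=16 entry=0x38007 [P=1 RW=1 US=1 PS=0]
  L2: frame=0x38 idx=12 entry=0x3B005 [P=1 RW=0 US=1 PS=0]
  ⇒ fault: PROTECTION_VIOLATION  — 3 lookups
#4 VA=0x2C061A9F7 (w,kernel):
  L0: frame=0x1E idx=11 entry=0x3C007 [P=1 RW=1 US=1 PS=0]
  L1: frame=0x3C idx=3 entry=0x3E007 [P=1 RW=1 US=1 PS=0]
  L2: frame=0x3E idx=26 entry=0x34000 [P=0 RW=0 US=0 PS=0]
  ⇒ fault: PAGE_NOT_PRESENT  — 3 lookups

Access #1 fault: PROTECTION_VIOLATION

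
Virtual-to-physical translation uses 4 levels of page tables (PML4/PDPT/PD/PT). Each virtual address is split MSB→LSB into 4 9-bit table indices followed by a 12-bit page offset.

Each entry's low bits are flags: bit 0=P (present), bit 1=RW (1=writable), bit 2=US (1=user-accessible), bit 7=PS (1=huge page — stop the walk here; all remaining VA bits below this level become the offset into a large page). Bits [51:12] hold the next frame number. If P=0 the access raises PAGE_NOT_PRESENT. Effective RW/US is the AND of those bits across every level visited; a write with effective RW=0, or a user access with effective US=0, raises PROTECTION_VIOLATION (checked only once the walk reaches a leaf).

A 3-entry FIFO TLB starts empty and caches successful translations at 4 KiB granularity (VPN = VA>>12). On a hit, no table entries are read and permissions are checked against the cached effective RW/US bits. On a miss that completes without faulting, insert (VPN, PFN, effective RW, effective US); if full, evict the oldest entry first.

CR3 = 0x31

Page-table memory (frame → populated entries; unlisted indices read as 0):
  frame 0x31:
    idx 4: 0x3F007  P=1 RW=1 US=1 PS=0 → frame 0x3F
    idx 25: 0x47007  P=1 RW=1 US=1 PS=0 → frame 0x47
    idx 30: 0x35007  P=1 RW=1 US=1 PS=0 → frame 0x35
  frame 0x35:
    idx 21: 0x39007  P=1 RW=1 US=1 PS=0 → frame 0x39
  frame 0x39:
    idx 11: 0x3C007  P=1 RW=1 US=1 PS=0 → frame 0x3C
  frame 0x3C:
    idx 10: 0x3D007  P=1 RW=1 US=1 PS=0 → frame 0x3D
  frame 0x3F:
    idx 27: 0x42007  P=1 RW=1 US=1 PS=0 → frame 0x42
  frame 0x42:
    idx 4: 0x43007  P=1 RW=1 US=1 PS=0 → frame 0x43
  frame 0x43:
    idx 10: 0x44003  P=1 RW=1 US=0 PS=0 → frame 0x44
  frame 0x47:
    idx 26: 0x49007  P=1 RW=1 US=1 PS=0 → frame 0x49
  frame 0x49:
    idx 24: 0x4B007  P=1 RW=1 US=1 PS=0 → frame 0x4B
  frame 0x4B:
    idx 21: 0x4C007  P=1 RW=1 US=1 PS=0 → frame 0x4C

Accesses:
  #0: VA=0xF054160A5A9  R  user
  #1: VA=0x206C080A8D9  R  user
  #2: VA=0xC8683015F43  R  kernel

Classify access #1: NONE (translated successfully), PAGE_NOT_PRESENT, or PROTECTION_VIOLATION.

Trace:
#0 VA=0xF054160A5A9 (r,user):
  L0: frame=0x31 idx=30 entry=0x35007 [P=1 RW=1 US=1 PS=0]
  L1: frame=0x35 idx=21 entry=0x39007 [P=1 RW=1 US=1 PS=0]
  L2: frame=0x39 idx=11 entry=0x3C007 [P=1 RW=1 US=1 PS=0]
  L3: frame=0x3C idx=10 entry=0x3D007 [P=1 RW=1 US=1 PS=0]
  ✓ 0x3D5A9  — 4 lookups
#1 VA=0x206C080A8D9 (r,user):
  L0: frame=0x31 idx=4 entry=0x3F007 [P=1 RW=1 US=1 PS=0]
  L1: frame=0x3F idx=27 entry=0x42007 [P=1 RW=1 US=1 PS=0]
  L2: frame=0x42 idx=4 entry=0x43007 [P=1 RW=1 US=1 PS=0]
  L3: frame=0x43 idx=10 entry=0x44003 [P=1 RW=1 US=0 PS=0]
  ⇒ fault: PROTECTION_VIOLATION  — 4 lookups
#2 VA=0xC8683015F43 (r,kernel):
  L0: frame=0x31 idx=25 entry=0x47007 [P=1 RW=1 US=1 PS=0]
  L1: frame=0x47 idx=26 entry=0x49007 [P=1 RW=1 US=1 PS=0]
  L2: frame=0x49 idx=24 entry=0x4B007 [P=1 RW=1 US=1 PS=0]
  L3: frame=0x4B idx=21 entry=0x4C007 [P=1 RW=1 US=1 PS=0]
  ✓ 0x4CF43  — 4 lookups

Access #1 fault: PROTECTION_VIOLATION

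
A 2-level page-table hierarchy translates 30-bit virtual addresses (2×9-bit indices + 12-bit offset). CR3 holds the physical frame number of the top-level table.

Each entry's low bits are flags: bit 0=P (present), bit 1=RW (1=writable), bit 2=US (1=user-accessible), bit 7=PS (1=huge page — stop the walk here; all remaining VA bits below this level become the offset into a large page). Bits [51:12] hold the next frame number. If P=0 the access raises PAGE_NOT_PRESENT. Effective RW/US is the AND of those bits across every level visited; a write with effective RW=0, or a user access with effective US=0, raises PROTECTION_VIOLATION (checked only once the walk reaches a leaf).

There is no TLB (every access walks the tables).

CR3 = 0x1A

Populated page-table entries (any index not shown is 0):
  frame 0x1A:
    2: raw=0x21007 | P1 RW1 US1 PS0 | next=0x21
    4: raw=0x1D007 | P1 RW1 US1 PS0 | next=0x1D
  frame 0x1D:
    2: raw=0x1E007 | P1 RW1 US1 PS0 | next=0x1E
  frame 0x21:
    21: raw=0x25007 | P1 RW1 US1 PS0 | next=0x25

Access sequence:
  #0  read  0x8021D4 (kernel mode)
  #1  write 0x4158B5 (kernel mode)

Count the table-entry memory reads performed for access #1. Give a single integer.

Walk each access:
#0 VA=0x8021D4 (r,kernel):
  lvl0: tbl 0x1A, slot 4 ⇒ 0x1D007 (P1/RW1/US1/PS0)
  lvl1: tbl 0x1D, slot 2 ⇒ 0x1E007 (P1/RW1/US1/PS0)
  → PA=0x1E1D4  (2 entries read)
#1 VA=0x4158B5 (w,kernel):
  lvl0: tbl 0x1A, slot 2 ⇒ 0x21007 (P1/RW1/US1/PS0)
  lvl1: tbl 0x21, slot 21 ⇒ 0x25007 (P1/RW1/US1/PS0)
  → PA=0x258B5  (2 entries read)

Entries read for #1: 2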